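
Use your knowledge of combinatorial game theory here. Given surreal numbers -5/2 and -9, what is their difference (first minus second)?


x = -5/2, y = -9
Converting to common denominator: 2
x = -5/2, y = -18/2
x - y = -5/2 - -9 = 13/2

13/2


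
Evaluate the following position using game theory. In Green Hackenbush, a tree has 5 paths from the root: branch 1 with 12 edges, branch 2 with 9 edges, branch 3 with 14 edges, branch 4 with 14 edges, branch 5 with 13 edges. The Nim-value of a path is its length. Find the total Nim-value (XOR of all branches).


The tree has 5 branches from the ground vertex.
In Green Hackenbush, the Nim-value of a simple path of length k is k.
Branch 1: length 12, Nim-value = 12
Branch 2: length 9, Nim-value = 9
Branch 3: length 14, Nim-value = 14
Branch 4: length 14, Nim-value = 14
Branch 5: length 13, Nim-value = 13
Total Nim-value = XOR of all branch values:
0 XOR 12 = 12
12 XOR 9 = 5
5 XOR 14 = 11
11 XOR 14 = 5
5 XOR 13 = 8
Nim-value of the tree = 8

8


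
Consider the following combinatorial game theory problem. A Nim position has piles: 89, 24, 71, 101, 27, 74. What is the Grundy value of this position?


We need the XOR (exclusive or) of all pile sizes.
After XOR-ing pile 1 (size 89): 0 XOR 89 = 89
After XOR-ing pile 2 (size 24): 89 XOR 24 = 65
After XOR-ing pile 3 (size 71): 65 XOR 71 = 6
After XOR-ing pile 4 (size 101): 6 XOR 101 = 99
After XOR-ing pile 5 (size 27): 99 XOR 27 = 120
After XOR-ing pile 6 (size 74): 120 XOR 74 = 50
The Nim-value of this position is 50.

50


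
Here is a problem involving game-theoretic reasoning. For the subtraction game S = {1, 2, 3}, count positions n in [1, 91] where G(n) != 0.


Subtraction set S = {1, 2, 3}, so G(n) = n mod 4.
G(n) = 0 when n is a multiple of 4.
Multiples of 4 in [1, 91]: 22
N-positions (nonzero Grundy) = 91 - 22 = 69

69


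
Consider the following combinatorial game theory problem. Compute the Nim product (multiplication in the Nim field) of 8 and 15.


Nim multiplication is bilinear over XOR: (u XOR v) * w = (u*w) XOR (v*w).
So we split each operand into its bit components and XOR the pairwise Nim products.
8 = 8 (as XOR of powers of 2).
15 = 1 + 2 + 4 + 8 (as XOR of powers of 2).
Using the standard Nim-product table on single bits:
  2*2 = 3,   2*4 = 8,   2*8 = 12,
  4*4 = 6,   4*8 = 11,  8*8 = 13,
and  1*x = x (identity), k*l = l*k (commutative).
Pairwise Nim products:
  8 * 1 = 8
  8 * 2 = 12
  8 * 4 = 11
  8 * 8 = 13
XOR them: 8 XOR 12 XOR 11 XOR 13 = 2.
Result: 8 * 15 = 2 (in Nim).

2


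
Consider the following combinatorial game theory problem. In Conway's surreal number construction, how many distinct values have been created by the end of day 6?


Day 0: {|} = 0 is born. Count = 1.
Day n: the number of surreal numbers born by day n is 2^(n+1) - 1.
By day 0: 2^1 - 1 = 1
By day 1: 2^2 - 1 = 3
By day 2: 2^3 - 1 = 7
By day 3: 2^4 - 1 = 15
By day 4: 2^5 - 1 = 31
By day 5: 2^6 - 1 = 63
By day 6: 2^7 - 1 = 127
By day 6: 127 surreal numbers.

127


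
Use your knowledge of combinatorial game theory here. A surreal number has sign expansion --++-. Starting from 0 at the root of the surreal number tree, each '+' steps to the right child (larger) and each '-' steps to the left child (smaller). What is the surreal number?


Sign expansion: --++-
Rule: track bounds (lo, hi), initially (-inf, +inf). On '+', the current value becomes lo and we move to the simplest number in (value, hi): value + 1 if hi = +inf, otherwise the midpoint (value + hi)/2. On '-', the current value becomes hi and we move to value - 1 if lo = -inf, otherwise the midpoint (lo + value)/2.
Start at 0.
Step 1: sign = -, move left. Bounds: (-inf, 0). Value = -1
Step 2: sign = -, move left. Bounds: (-inf, -1). Value = -2
Step 3: sign = +, move right. Bounds: (-2, -1). Value = -3/2
Step 4: sign = +, move right. Bounds: (-3/2, -1). Value = -5/4
Step 5: sign = -, move left. Bounds: (-3/2, -5/4). Value = -11/8
The surreal number with sign expansion --++- is -11/8.

-11/8


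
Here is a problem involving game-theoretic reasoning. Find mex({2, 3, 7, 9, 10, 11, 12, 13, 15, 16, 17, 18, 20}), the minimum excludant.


Set = {2, 3, 7, 9, 10, 11, 12, 13, 15, 16, 17, 18, 20}
0 is NOT in the set. This is the mex.
mex = 0

0


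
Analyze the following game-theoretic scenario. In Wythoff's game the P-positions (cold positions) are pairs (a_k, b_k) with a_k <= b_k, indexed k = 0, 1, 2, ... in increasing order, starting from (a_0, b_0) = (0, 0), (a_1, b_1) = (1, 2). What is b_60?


By Wythoff's theorem, a_k = floor(k * phi) and b_k = floor(k * phi^2) = a_k + k, where phi = (1 + sqrt(5))/2 is the golden ratio.
phi = (1 + sqrt(5))/2 = 1.618034
phi^2 = phi + 1 = 2.618034
k = 60
k * phi^2 = 60 * 2.618034 = 157.082039
b_60 = floor(k * phi^2) = 157 (check: a_60 + k = 97 + 60 = 157)

157


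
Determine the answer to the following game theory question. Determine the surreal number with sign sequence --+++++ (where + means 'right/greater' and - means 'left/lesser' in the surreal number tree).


Sign expansion: --+++++
Rule: track bounds (lo, hi), initially (-inf, +inf). On '+', the current value becomes lo and we move to the simplest number in (value, hi): value + 1 if hi = +inf, otherwise the midpoint (value + hi)/2. On '-', the current value becomes hi and we move to value - 1 if lo = -inf, otherwise the midpoint (lo + value)/2.
Start at 0.
Step 1: sign = -, move left. Bounds: (-inf, 0). Value = -1
Step 2: sign = -, move left. Bounds: (-inf, -1). Value = -2
Step 3: sign = +, move right. Bounds: (-2, -1). Value = -3/2
Step 4: sign = +, move right. Bounds: (-3/2, -1). Value = -5/4
Step 5: sign = +, move right. Bounds: (-5/4, -1). Value = -9/8
Step 6: sign = +, move right. Bounds: (-9/8, -1). Value = -17/16
Step 7: sign = +, move right. Bounds: (-17/16, -1). Value = -33/32
The surreal number with sign expansion --+++++ is -33/32.

-33/32


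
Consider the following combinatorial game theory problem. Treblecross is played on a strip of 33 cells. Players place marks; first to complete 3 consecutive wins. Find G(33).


Treblecross: place X on empty cells; 3-in-a-row wins.
Playing within two cells of an existing X lets the opponent win at once, so sensible play treats the cells i-2..i+2 around each X as dead. The player left with no safe cell loses, so this is a normal-play take-away game on strips of safe cells.
Placing X at cell i (0-indexed) of a strip of k safe cells leaves independent strips of sizes max(0, i-2) and max(0, k-i-3). Hence G(k) = mex{ G(max(0,i-2)) XOR G(max(0,k-i-3)) : 0 <= i < k }, with G(0) = 0.
G(1): splits (0,0):0^0=0 -> mex({0}) = 1
G(2): splits (0,0):0^0=0 -> mex({0}) = 1
G(3): splits (0,0):0^0=0 -> mex({0}) = 1
G(4): splits (0,1):0^1=1 (0,0):0^0=0 -> mex({0, 1}) = 2
G(5): splits (0,2):0^1=1 (0,1):0^1=1 (0,0):0^0=0 -> mex({0, 1}) = 2
G(6) = mex({1}) = 0
G(7) = mex({0, 1, 2}) = 3
G(8) = mex({0, 1, 2}) = 3
G(9) = mex({0, 2}) = 1
G(10) = mex({0, 2, 3}) = 1
G(11) = mex({0, 3}) = 1
G(12) = mex({1, 3}) = 0
G(13) = mex({0, 1, 2, 3}) = 4
G(14) = mex({0, 1, 2}) = 3
G(15) = mex({0, 1, 2}) = 3
G(16) = mex({0, 1, 2, 4}) = 3
G(17) = mex({0, 1, 3, 4}) = 2
G(18) = mex({0, 1, 3, 4}) = 2
G(19) = mex({0, 1, 3, 5}) = 2
G(20) = mex({0, 1, 2, 3, 5}) = 4
G(21) = mex({0, 1, 2, 3, 5}) = 4
G(22) = mex({1, 2, 6}) = 0
G(23) = mex({0, 1, 2, 3, 4, 6}) = 5
G(24) = mex({0, 1, 2, 3, 4}) = 5
G(25) = mex({0, 1, 3, 4, 7}) = 2
G(26) = mex({0, 1, 3, 4, 5, 7}) = 2
G(27) = mex({0, 1, 3, 5}) = 2
G(28) = mex({0, 1, 2, 5}) = 3
G(29) = mex({0, 1, 2, 4, 5, 6}) = 3
G(30) = mex({1, 2, 4, 6}) = 0
G(31) = mex({0, 1, 2, 3, 4, 6}) = 5
G(32) = mex({1, 2, 3, 4, 7}) = 0
G(33) = mex({0, 3, 7}) = 1
Therefore G(33) = 1.

1


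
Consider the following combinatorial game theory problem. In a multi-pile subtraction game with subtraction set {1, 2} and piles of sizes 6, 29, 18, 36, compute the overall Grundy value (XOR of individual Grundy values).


Subtraction set: {1, 2}
For this subtraction set, G(n) = n mod 3 (period = max + 1 = 3).
Pile 1 (size 6): G(6) = 6 mod 3 = 0
Pile 2 (size 29): G(29) = 29 mod 3 = 2
Pile 3 (size 18): G(18) = 18 mod 3 = 0
Pile 4 (size 36): G(36) = 36 mod 3 = 0
Total Grundy value = XOR of all: 0 XOR 2 XOR 0 XOR 0 = 2

2


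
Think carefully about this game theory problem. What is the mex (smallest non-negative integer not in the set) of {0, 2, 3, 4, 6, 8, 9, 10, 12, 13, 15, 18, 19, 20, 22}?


Set = {0, 2, 3, 4, 6, 8, 9, 10, 12, 13, 15, 18, 19, 20, 22}
0 is in the set.
1 is NOT in the set. This is the mex.
mex = 1

1


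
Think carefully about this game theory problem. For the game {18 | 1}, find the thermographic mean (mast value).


Game = {18 | 1}, a switch {a | b} with numbers a > b.
Its thermograph has left wall a - t and right wall b + t, which meet at t = (a - b)/2, where both equal (a + b)/2. So the mast (mean value) is at (a + b)/2.
Mean = (18 + (1))/2 = 19/2 = 19/2

19/2


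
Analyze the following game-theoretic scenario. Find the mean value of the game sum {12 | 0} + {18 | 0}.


G1 = {12 | 0}, G2 = {18 | 0}
Each is a switch {a | b} with numbers a > b; its mean value is (a + b)/2, and mean value is additive over game sums: m(G1 + G2) = m(G1) + m(G2).
Mean of G1 = (12 + (0))/2 = 12/2 = 6
Mean of G2 = (18 + (0))/2 = 18/2 = 9
Mean of G1 + G2 = 6 + 9 = 15

15


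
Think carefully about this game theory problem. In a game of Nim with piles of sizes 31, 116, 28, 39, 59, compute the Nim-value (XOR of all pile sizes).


We need the XOR (exclusive or) of all pile sizes.
After XOR-ing pile 1 (size 31): 0 XOR 31 = 31
After XOR-ing pile 2 (size 116): 31 XOR 116 = 107
After XOR-ing pile 3 (size 28): 107 XOR 28 = 119
After XOR-ing pile 4 (size 39): 119 XOR 39 = 80
After XOR-ing pile 5 (size 59): 80 XOR 59 = 107
The Nim-value of this position is 107.

107


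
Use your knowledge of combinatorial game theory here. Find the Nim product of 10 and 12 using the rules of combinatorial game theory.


Nim multiplication is bilinear over XOR: (u XOR v) * w = (u*w) XOR (v*w).
So we split each operand into its bit components and XOR the pairwise Nim products.
10 = 2 + 8 (as XOR of powers of 2).
12 = 4 + 8 (as XOR of powers of 2).
Using the standard Nim-product table on single bits:
  2*2 = 3,   2*4 = 8,   2*8 = 12,
  4*4 = 6,   4*8 = 11,  8*8 = 13,
and  1*x = x (identity), k*l = l*k (commutative).
Pairwise Nim products:
  2 * 4 = 8
  2 * 8 = 12
  8 * 4 = 11
  8 * 8 = 13
XOR them: 8 XOR 12 XOR 11 XOR 13 = 2.
Result: 10 * 12 = 2 (in Nim).

2


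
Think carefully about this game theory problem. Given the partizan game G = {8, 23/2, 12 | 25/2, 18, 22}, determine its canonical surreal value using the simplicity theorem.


Left options: {8, 23/2, 12}, max = 12
Right options: {25/2, 18, 22}, min = 25/2
All options are numbers and max(Left) < min(Right), so by the simplicity theorem the value is the simplest (earliest-born) number strictly between 12 and 25/2.
No integer lies strictly between 12 and 25/2, so the value is the dyadic rational m/2^k in the interval with the smallest k (then m odd); search k = 1, 2, ...:
Denominator 2: no odd multiple of 1/2 lies strictly between 12 and 25/2.
Denominator 4: 49/4 lies strictly between 12 and 25/2 -- found.
The simplest number in the interval is 49/4.
Game value = 49/4

49/4


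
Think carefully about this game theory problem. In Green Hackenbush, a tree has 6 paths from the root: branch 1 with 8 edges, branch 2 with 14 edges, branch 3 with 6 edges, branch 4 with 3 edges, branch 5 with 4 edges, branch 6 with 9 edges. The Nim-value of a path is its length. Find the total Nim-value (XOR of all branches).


The tree has 6 branches from the ground vertex.
In Green Hackenbush, the Nim-value of a simple path of length k is k.
Branch 1: length 8, Nim-value = 8
Branch 2: length 14, Nim-value = 14
Branch 3: length 6, Nim-value = 6
Branch 4: length 3, Nim-value = 3
Branch 5: length 4, Nim-value = 4
Branch 6: length 9, Nim-value = 9
Total Nim-value = XOR of all branch values:
0 XOR 8 = 8
8 XOR 14 = 6
6 XOR 6 = 0
0 XOR 3 = 3
3 XOR 4 = 7
7 XOR 9 = 14
Nim-value of the tree = 14

14


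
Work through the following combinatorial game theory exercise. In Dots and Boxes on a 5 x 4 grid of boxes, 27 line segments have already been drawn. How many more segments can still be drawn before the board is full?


Grid: 5 x 4 boxes, i.e. 6 rows and 5 columns of dots.
Horizontal edges: (rows + 1) * cols = 6 * 4 = 24
Vertical edges: rows * (cols + 1) = 5 * 5 = 25
Total edges: 24 + 25 = 49
Edges drawn: 27
Remaining: 49 - 27 = 22

22


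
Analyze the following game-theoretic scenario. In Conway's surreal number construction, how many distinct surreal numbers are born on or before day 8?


Day 0: {|} = 0 is born. Count = 1.
Day n: the number of surreal numbers born by day n is 2^(n+1) - 1.
By day 0: 2^1 - 1 = 1
By day 1: 2^2 - 1 = 3
By day 2: 2^3 - 1 = 7
By day 3: 2^4 - 1 = 15
By day 4: 2^5 - 1 = 31
By day 5: 2^6 - 1 = 63
By day 6: 2^7 - 1 = 127
By day 7: 2^8 - 1 = 255
By day 8: 2^9 - 1 = 511
By day 8: 511 surreal numbers.

511


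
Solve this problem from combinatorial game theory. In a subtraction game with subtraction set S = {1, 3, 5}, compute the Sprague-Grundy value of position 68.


The subtraction set is S = {1, 3, 5}.
G(k) = mex{ G(k - s) : s in S, s <= k }. We compute iteratively: G(0) = 0.
G(1) = mex({0}) = 1
G(2) = mex({1}) = 0
G(3) = mex({0}) = 1
G(4) = mex({1}) = 0
G(5) = mex({0}) = 1
G(6) = mex({1}) = 0
Observe that G(2)..G(6) = 0, 1, 0, 1, 0 repeats G(0)..G(4) = 0, 1, 0, 1, 0.
For k >= max(S) = 5, G(k) is determined by the previous 5 values G(k-5)..G(k-1); a window of 5 consecutive values has recurred shifted by 2, so by induction G(k + 2) = G(k) for all k >= 0: the sequence is periodic from the start with period 2.
One period: G(0..1) = 0, 1.
68 mod 2 = 0, so G(68) = G(0) = 0.

0


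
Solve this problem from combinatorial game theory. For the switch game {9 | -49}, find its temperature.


The game is {9 | -49}, a switch {a | b} with numbers a > b.
Cooling {a | b} by t gives {a - t | b + t}, which stops being hot when a - t = b + t, i.e. at t = (a - b)/2. So the temperature of a switch is (a - b)/2.
Temperature = (Left option - Right option) / 2
= (9 - (-49)) / 2
= 58 / 2
= 29

29


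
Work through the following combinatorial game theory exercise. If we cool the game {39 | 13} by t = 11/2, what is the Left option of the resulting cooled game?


Original game: {39 | 13} (a switch {a | b} with a > b).
Cooling by t (for t below the temperature (a - b)/2 = 13) taxes each move by t: {a | b} cooled by t is {a - t | b + t}.
Cooling amount: t = 11/2
Cooled Left option: 39 - 11/2 = 67/2
Cooled Right option: 13 + 11/2 = 37/2
Cooled game: {67/2 | 37/2}
Left option = 67/2

67/2


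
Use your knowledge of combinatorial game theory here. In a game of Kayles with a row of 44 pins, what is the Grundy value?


Kayles: a move removes 1 or 2 adjacent pins from a contiguous row.
Removing pins from a row of k leaves two independent rows (a, b) with a + b = k - 1 (one pin) or a + b = k - 2 (two pins); an end removal gives a = 0.
By Sprague-Grundy, G(k) = mex{ G(a) XOR G(b) } over all these splits. G(0) = 0.
G(1): splits (0,0):0^0=0 -> mex({0}) = 1
G(2): splits (0,1):0^1=1 (0,0):0^0=0 -> mex({0, 1}) = 2
G(3): splits (0,2):0^2=2 (1,1):1^1=0 (0,1):0^1=1 -> mex({0, 1, 2}) = 3
G(4): splits (0,3):0^3=3 (1,2):1^2=3 (0,2):0^2=2 (1,1):1^1=0 -> mex({0, 2, 3}) = 1
G(5): splits (0,4):0^1=1 (1,3):1^3=2 (2,2):2^2=0 (0,3):0^3=3 (1,2):1^2=3 -> mex({0, 1, 2, 3}) = 4
G(6) = mex({0, 1, 2, 4}) = 3
G(7) = mex({0, 1, 3, 4, 5}) = 2
G(8) = mex({0, 2, 3, 5, 6}) = 1
G(9) = mex({0, 1, 2, 3, 6, 7}) = 4
G(10) = mex({0, 1, 3, 4, 5, 7}) = 2
G(11) = mex({0, 1, 2, 3, 4, 5}) = 6
G(12) = mex({0, 1, 2, 3, 5, 6, 7}) = 4
G(13) = mex({0, 2, 3, 4, 6, 7}) = 1
G(14) = mex({0, 1, 4, 5, 6, 7}) = 2
G(15) = mex({0, 1, 2, 3, 4, 5, 6}) = 7
G(16) = mex({0, 2, 3, 5, 6, 7}) = 1
G(17) = mex({0, 1, 2, 3, 5, 6, 7}) = 4
G(18) = mex({0, 1, 2, 4, 5, 6}) = 3
G(19) = mex({0, 1, 3, 4, 5, 7}) = 2
G(20) = mex({0, 2, 3, 4, 5, 6, 7}) = 1
G(21) = mex({0, 1, 2, 3, 5, 6, 7}) = 4
G(22) = mex({0, 1, 2, 3, 4, 5, 7}) = 6
G(23) = mex({0, 1, 2, 3, 4, 5, 6}) = 7
G(24) = mex({0, 1, 2, 3, 5, 6, 7}) = 4
G(25) = mex({0, 2, 3, 4, 6, 7}) = 1
G(26) = mex({0, 1, 3, 4, 5, 6, 7}) = 2
G(27) = mex({0, 1, 2, 3, 4, 5, 6, 7}) = 8
G(28) = mex({0, 1, 2, 3, 4, 6, 7, 8}) = 5
G(29) = mex({0, 1, 2, 3, 5, 6, 7, 8, 9}) = 4
G(30) = mex({0, 1, 2, 3, 4, 5, 6, 9, 10}) = 7
G(31) = mex({0, 1, 3, 4, 5, 7, 10, 11}) = 2
G(32) = mex({0, 2, 3, 4, 5, 6, 7, 9, 11}) = 1
G(33) = mex({0, 1, 2, 3, 4, 5, 6, 7, 9, 12}) = 8
G(34) = mex({0, 1, 2, 3, 4, 5, 7, 8, 11, 12}) = 6
G(35) = mex({0, 1, 2, 3, 4, 5, 6, 8, 9, 10, 11}) = 7
G(36) = mex({0, 1, 2, 3, 5, 6, 7, 9, 10}) = 4
G(37) = mex({0, 2, 3, 4, 6, 7, 9, 10, 11, 12}) = 1
G(38) = mex({0, 1, 3, 4, 5, 6, 7, 9, 10, 11, 12}) = 2
G(39) = mex({0, 1, 2, 4, 5, 6, 7, 9, 10, 12, 14}) = 3
G(40) = mex({0, 2, 3, 4, 6, 7, 11, 12, 14}) = 1
G(41) = mex({0, 1, 2, 3, 5, 6, 7, 9, 10, 11, 12}) = 4
G(42) = mex({0, 1, 2, 3, 4, 5, 6, 9, 10}) = 7
G(43) = mex({0, 1, 3, 4, 5, 7, 9, 10, 12, 15}) = 2
G(44) = mex({0, 2, 3, 4, 5, 6, 7, 9, 10, 12, 15}) = 1
Therefore G(44) = 1.

1


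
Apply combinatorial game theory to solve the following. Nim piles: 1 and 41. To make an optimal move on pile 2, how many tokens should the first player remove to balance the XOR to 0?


Piles: 1 and 41
Current XOR: 1 XOR 41 = 40 (non-zero, so this is an N-position).
To make the XOR zero, we need to find a move that balances the piles.
For pile 2 (size 41): target = 41 XOR 40 = 1
We reduce pile 2 from 41 to 1.
Tokens removed: 41 - 1 = 40
Verification: 1 XOR 1 = 0

40


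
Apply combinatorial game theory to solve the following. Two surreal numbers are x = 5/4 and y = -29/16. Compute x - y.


x = 5/4, y = -29/16
Converting to common denominator: 16
x = 20/16, y = -29/16
x - y = 5/4 - -29/16 = 49/16

49/16


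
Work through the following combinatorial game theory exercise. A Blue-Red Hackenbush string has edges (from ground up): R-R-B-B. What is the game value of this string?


Edges (from ground): R-R-B-B
By Berlekamp's sign-expansion rule, a Blue-Red Hackenbush stalk has the value of the surreal number whose sign sequence is the edge sequence with B -> + and R -> -.
Sign sequence: --++
Trace the sign expansion in the surreal number tree, starting from 0:
Edge 1: R (sign -) -> bounds (-inf, 0), value = -1
Edge 2: R (sign -) -> bounds (-inf, -1), value = -2
Edge 3: B (sign +) -> bounds (-2, -1), value = -3/2
Edge 4: B (sign +) -> bounds (-3/2, -1), value = -5/4
Game value = -5/4

-5/4


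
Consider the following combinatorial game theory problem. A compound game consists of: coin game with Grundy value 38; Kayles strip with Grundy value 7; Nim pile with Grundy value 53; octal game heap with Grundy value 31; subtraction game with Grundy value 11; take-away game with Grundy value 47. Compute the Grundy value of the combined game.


By the Sprague-Grundy theorem, the Grundy value of a sum of games is the XOR of individual Grundy values.
coin game: Grundy value = 38. Running XOR: 0 XOR 38 = 38
Kayles strip: Grundy value = 7. Running XOR: 38 XOR 7 = 33
Nim pile: Grundy value = 53. Running XOR: 33 XOR 53 = 20
octal game heap: Grundy value = 31. Running XOR: 20 XOR 31 = 11
subtraction game: Grundy value = 11. Running XOR: 11 XOR 11 = 0
take-away game: Grundy value = 47. Running XOR: 0 XOR 47 = 47
The combined Grundy value is 47.

47


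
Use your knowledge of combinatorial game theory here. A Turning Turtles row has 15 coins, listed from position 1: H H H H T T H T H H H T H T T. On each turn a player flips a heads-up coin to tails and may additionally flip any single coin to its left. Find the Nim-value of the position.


Coins: H H H H T T H T H H H T H T T
Key fact: a single head at position k behaves exactly like a Nim heap of size k (turning it to T and optionally flipping a coin at j < k corresponds to moving the heap from k to j, or to 0), and heads combine as a disjunctive sum (two heads at the same place would cancel, matching j XOR j = 0). So the Nim-value is the XOR of the 1-indexed positions of the heads.
Face-up positions (1-indexed): [1, 2, 3, 4, 7, 9, 10, 11, 13]
XOR 0 with 1: 0 XOR 1 = 1
XOR 1 with 2: 1 XOR 2 = 3
XOR 3 with 3: 3 XOR 3 = 0
XOR 0 with 4: 0 XOR 4 = 4
XOR 4 with 7: 4 XOR 7 = 3
XOR 3 with 9: 3 XOR 9 = 10
XOR 10 with 10: 10 XOR 10 = 0
XOR 0 with 11: 0 XOR 11 = 11
XOR 11 with 13: 11 XOR 13 = 6
Nim-value = 6

6


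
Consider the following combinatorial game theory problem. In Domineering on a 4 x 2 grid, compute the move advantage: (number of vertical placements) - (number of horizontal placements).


Board is 4 x 2 (rows x cols).
Left (vertical) placements: (rows-1) * cols = 3 * 2 = 6
Right (horizontal) placements: rows * (cols-1) = 4 * 1 = 4
Advantage = Left - Right = 6 - 4 = 2

2


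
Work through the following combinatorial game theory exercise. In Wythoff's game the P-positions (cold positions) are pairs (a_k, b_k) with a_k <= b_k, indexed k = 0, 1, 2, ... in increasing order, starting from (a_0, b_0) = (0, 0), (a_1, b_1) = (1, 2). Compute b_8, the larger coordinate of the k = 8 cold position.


By Wythoff's theorem, a_k = floor(k * phi) and b_k = floor(k * phi^2) = a_k + k, where phi = (1 + sqrt(5))/2 is the golden ratio.
phi = (1 + sqrt(5))/2 = 1.618034
phi^2 = phi + 1 = 2.618034
k = 8
k * phi^2 = 8 * 2.618034 = 20.944272
b_8 = floor(k * phi^2) = 20 (check: a_8 + k = 12 + 8 = 20)

20


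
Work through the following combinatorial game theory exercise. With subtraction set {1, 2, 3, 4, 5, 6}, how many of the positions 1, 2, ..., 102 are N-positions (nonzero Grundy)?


Subtraction set S = {1, 2, 3, 4, 5, 6}, so G(n) = n mod 7.
G(n) = 0 when n is a multiple of 7.
Multiples of 7 in [1, 102]: 14
N-positions (nonzero Grundy) = 102 - 14 = 88

88


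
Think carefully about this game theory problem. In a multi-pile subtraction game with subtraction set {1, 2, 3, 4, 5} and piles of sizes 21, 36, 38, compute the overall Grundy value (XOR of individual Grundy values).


Subtraction set: {1, 2, 3, 4, 5}
For this subtraction set, G(n) = n mod 6 (period = max + 1 = 6).
Pile 1 (size 21): G(21) = 21 mod 6 = 3
Pile 2 (size 36): G(36) = 36 mod 6 = 0
Pile 3 (size 38): G(38) = 38 mod 6 = 2
Total Grundy value = XOR of all: 3 XOR 0 XOR 2 = 1

1


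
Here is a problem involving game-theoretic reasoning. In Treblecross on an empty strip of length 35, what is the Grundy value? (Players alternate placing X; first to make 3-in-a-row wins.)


Treblecross: place X on empty cells; 3-in-a-row wins.
Playing within two cells of an existing X lets the opponent win at once, so sensible play treats the cells i-2..i+2 around each X as dead. The player left with no safe cell loses, so this is a normal-play take-away game on strips of safe cells.
Placing X at cell i (0-indexed) of a strip of k safe cells leaves independent strips of sizes max(0, i-2) and max(0, k-i-3). Hence G(k) = mex{ G(max(0,i-2)) XOR G(max(0,k-i-3)) : 0 <= i < k }, with G(0) = 0.
G(1): splits (0,0):0^0=0 -> mex({0}) = 1
G(2): splits (0,0):0^0=0 -> mex({0}) = 1
G(3): splits (0,0):0^0=0 -> mex({0}) = 1
G(4): splits (0,1):0^1=1 (0,0):0^0=0 -> mex({0, 1}) = 2
G(5): splits (0,2):0^1=1 (0,1):0^1=1 (0,0):0^0=0 -> mex({0, 1}) = 2
G(6) = mex({1}) = 0
G(7) = mex({0, 1, 2}) = 3
G(8) = mex({0, 1, 2}) = 3
G(9) = mex({0, 2}) = 1
G(10) = mex({0, 2, 3}) = 1
G(11) = mex({0, 3}) = 1
G(12) = mex({1, 3}) = 0
G(13) = mex({0, 1, 2, 3}) = 4
G(14) = mex({0, 1, 2}) = 3
G(15) = mex({0, 1, 2}) = 3
G(16) = mex({0, 1, 2, 4}) = 3
G(17) = mex({0, 1, 3, 4}) = 2
G(18) = mex({0, 1, 3, 4}) = 2
G(19) = mex({0, 1, 3, 5}) = 2
G(20) = mex({0, 1, 2, 3, 5}) = 4
G(21) = mex({0, 1, 2, 3, 5}) = 4
G(22) = mex({1, 2, 6}) = 0
G(23) = mex({0, 1, 2, 3, 4, 6}) = 5
G(24) = mex({0, 1, 2, 3, 4}) = 5
G(25) = mex({0, 1, 3, 4, 7}) = 2
G(26) = mex({0, 1, 3, 4, 5, 7}) = 2
G(27) = mex({0, 1, 3, 5}) = 2
G(28) = mex({0, 1, 2, 5}) = 3
G(29) = mex({0, 1, 2, 4, 5, 6}) = 3
G(30) = mex({1, 2, 4, 6}) = 0
G(31) = mex({0, 1, 2, 3, 4, 6}) = 5
G(32) = mex({1, 2, 3, 4, 7}) = 0
G(33) = mex({0, 3, 7}) = 1
G(34) = mex({0, 2, 3, 5, 7}) = 1
G(35) = mex({0, 2, 3, 5, 6}) = 1
Therefore G(35) = 1.

1


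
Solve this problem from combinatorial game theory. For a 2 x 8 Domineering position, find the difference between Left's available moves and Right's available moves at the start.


Board is 2 x 8 (rows x cols).
Left (vertical) placements: (rows-1) * cols = 1 * 8 = 8
Right (horizontal) placements: rows * (cols-1) = 2 * 7 = 14
Advantage = Left - Right = 8 - 14 = -6

-6


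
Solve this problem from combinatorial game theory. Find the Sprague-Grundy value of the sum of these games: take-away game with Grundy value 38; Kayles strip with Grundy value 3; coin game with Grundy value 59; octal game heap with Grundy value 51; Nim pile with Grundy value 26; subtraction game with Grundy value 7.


By the Sprague-Grundy theorem, the Grundy value of a sum of games is the XOR of individual Grundy values.
take-away game: Grundy value = 38. Running XOR: 0 XOR 38 = 38
Kayles strip: Grundy value = 3. Running XOR: 38 XOR 3 = 37
coin game: Grundy value = 59. Running XOR: 37 XOR 59 = 30
octal game heap: Grundy value = 51. Running XOR: 30 XOR 51 = 45
Nim pile: Grundy value = 26. Running XOR: 45 XOR 26 = 55
subtraction game: Grundy value = 7. Running XOR: 55 XOR 7 = 48
The combined Grundy value is 48.

48


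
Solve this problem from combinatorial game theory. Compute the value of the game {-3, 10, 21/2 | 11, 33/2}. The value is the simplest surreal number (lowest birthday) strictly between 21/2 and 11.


Left options: {-3, 10, 21/2}, max = 21/2
Right options: {11, 33/2}, min = 11
All options are numbers and max(Left) < min(Right), so by the simplicity theorem the value is the simplest (earliest-born) number strictly between 21/2 and 11.
No integer lies strictly between 21/2 and 11, so the value is the dyadic rational m/2^k in the interval with the smallest k (then m odd); search k = 1, 2, ...:
Denominator 2: no odd multiple of 1/2 lies strictly between 21/2 and 11.
Denominator 4: 43/4 lies strictly between 21/2 and 11 -- found.
The simplest number in the interval is 43/4.
Game value = 43/4

43/4


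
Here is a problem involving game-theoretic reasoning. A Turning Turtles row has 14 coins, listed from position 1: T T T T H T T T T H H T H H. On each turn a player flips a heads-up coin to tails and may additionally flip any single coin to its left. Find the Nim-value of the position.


Coins: T T T T H T T T T H H T H H
Key fact: a single head at position k behaves exactly like a Nim heap of size k (turning it to T and optionally flipping a coin at j < k corresponds to moving the heap from k to j, or to 0), and heads combine as a disjunctive sum (two heads at the same place would cancel, matching j XOR j = 0). So the Nim-value is the XOR of the 1-indexed positions of the heads.
Face-up positions (1-indexed): [5, 10, 11, 13, 14]
XOR 0 with 5: 0 XOR 5 = 5
XOR 5 with 10: 5 XOR 10 = 15
XOR 15 with 11: 15 XOR 11 = 4
XOR 4 with 13: 4 XOR 13 = 9
XOR 9 with 14: 9 XOR 14 = 7
Nim-value = 7

7


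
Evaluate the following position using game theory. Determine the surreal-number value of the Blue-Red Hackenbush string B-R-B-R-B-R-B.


Edges (from ground): B-R-B-R-B-R-B
By Berlekamp's sign-expansion rule, a Blue-Red Hackenbush stalk has the value of the surreal number whose sign sequence is the edge sequence with B -> + and R -> -.
Sign sequence: +-+-+-+
Trace the sign expansion in the surreal number tree, starting from 0:
Edge 1: B (sign +) -> bounds (0, +inf), value = 1
Edge 2: R (sign -) -> bounds (0, 1), value = 1/2
Edge 3: B (sign +) -> bounds (1/2, 1), value = 3/4
Edge 4: R (sign -) -> bounds (1/2, 3/4), value = 5/8
Edge 5: B (sign +) -> bounds (5/8, 3/4), value = 11/16
Edge 6: R (sign -) -> bounds (5/8, 11/16), value = 21/32
Edge 7: B (sign +) -> bounds (21/32, 11/16), value = 43/64
Game value = 43/64

43/64


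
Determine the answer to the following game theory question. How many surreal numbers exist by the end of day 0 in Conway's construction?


Day 0: {|} = 0 is born. Count = 1.
Day n: the number of surreal numbers born by day n is 2^(n+1) - 1.
By day 0: 2^1 - 1 = 1
By day 0: 1 surreal numbers.

1


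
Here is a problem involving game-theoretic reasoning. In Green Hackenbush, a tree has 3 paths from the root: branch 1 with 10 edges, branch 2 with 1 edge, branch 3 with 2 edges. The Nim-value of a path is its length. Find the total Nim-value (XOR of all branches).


The tree has 3 branches from the ground vertex.
In Green Hackenbush, the Nim-value of a simple path of length k is k.
Branch 1: length 10, Nim-value = 10
Branch 2: length 1, Nim-value = 1
Branch 3: length 2, Nim-value = 2
Total Nim-value = XOR of all branch values:
0 XOR 10 = 10
10 XOR 1 = 11
11 XOR 2 = 9
Nim-value of the tree = 9

9


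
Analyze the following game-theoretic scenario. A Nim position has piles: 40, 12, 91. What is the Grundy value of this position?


We need the XOR (exclusive or) of all pile sizes.
After XOR-ing pile 1 (size 40): 0 XOR 40 = 40
After XOR-ing pile 2 (size 12): 40 XOR 12 = 36
After XOR-ing pile 3 (size 91): 36 XOR 91 = 127
The Nim-value of this position is 127.

127


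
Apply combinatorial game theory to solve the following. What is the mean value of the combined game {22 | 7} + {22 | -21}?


G1 = {22 | 7}, G2 = {22 | -21}
Each is a switch {a | b} with numbers a > b; its mean value is (a + b)/2, and mean value is additive over game sums: m(G1 + G2) = m(G1) + m(G2).
Mean of G1 = (22 + (7))/2 = 29/2 = 29/2
Mean of G2 = (22 + (-21))/2 = 1/2 = 1/2
Mean of G1 + G2 = 29/2 + 1/2 = 15

15


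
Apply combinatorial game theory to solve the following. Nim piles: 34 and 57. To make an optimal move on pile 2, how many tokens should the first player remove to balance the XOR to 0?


Piles: 34 and 57
Current XOR: 34 XOR 57 = 27 (non-zero, so this is an N-position).
To make the XOR zero, we need to find a move that balances the piles.
For pile 2 (size 57): target = 57 XOR 27 = 34
We reduce pile 2 from 57 to 34.
Tokens removed: 57 - 34 = 23
Verification: 34 XOR 34 = 0

23


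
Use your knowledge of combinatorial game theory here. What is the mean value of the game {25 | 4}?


Game = {25 | 4}, a switch {a | b} with numbers a > b.
Its thermograph has left wall a - t and right wall b + t, which meet at t = (a - b)/2, where both equal (a + b)/2. So the mast (mean value) is at (a + b)/2.
Mean = (25 + (4))/2 = 29/2 = 29/2

29/2


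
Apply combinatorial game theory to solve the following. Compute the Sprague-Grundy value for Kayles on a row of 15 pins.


Kayles: a move removes 1 or 2 adjacent pins from a contiguous row.
Removing pins from a row of k leaves two independent rows (a, b) with a + b = k - 1 (one pin) or a + b = k - 2 (two pins); an end removal gives a = 0.
By Sprague-Grundy, G(k) = mex{ G(a) XOR G(b) } over all these splits. G(0) = 0.
G(1): splits (0,0):0^0=0 -> mex({0}) = 1
G(2): splits (0,1):0^1=1 (0,0):0^0=0 -> mex({0, 1}) = 2
G(3): splits (0,2):0^2=2 (1,1):1^1=0 (0,1):0^1=1 -> mex({0, 1, 2}) = 3
G(4): splits (0,3):0^3=3 (1,2):1^2=3 (0,2):0^2=2 (1,1):1^1=0 -> mex({0, 2, 3}) = 1
G(5): splits (0,4):0^1=1 (1,3):1^3=2 (2,2):2^2=0 (0,3):0^3=3 (1,2):1^2=3 -> mex({0, 1, 2, 3}) = 4
G(6) = mex({0, 1, 2, 4}) = 3
G(7) = mex({0, 1, 3, 4, 5}) = 2
G(8) = mex({0, 2, 3, 5, 6}) = 1
G(9) = mex({0, 1, 2, 3, 6, 7}) = 4
G(10) = mex({0, 1, 3, 4, 5, 7}) = 2
G(11) = mex({0, 1, 2, 3, 4, 5}) = 6
G(12) = mex({0, 1, 2, 3, 5, 6, 7}) = 4
G(13) = mex({0, 2, 3, 4, 6, 7}) = 1
G(14) = mex({0, 1, 4, 5, 6, 7}) = 2
G(15) = mex({0, 1, 2, 3, 4, 5, 6}) = 7
Therefore G(15) = 7.

7


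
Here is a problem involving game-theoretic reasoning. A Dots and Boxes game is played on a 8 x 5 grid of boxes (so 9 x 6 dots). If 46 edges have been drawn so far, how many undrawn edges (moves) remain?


Grid: 8 x 5 boxes, i.e. 9 rows and 6 columns of dots.
Horizontal edges: (rows + 1) * cols = 9 * 5 = 45
Vertical edges: rows * (cols + 1) = 8 * 6 = 48
Total edges: 45 + 48 = 93
Edges drawn: 46
Remaining: 93 - 46 = 47

47


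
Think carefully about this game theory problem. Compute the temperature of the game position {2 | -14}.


The game is {2 | -14}, a switch {a | b} with numbers a > b.
Cooling {a | b} by t gives {a - t | b + t}, which stops being hot when a - t = b + t, i.e. at t = (a - b)/2. So the temperature of a switch is (a - b)/2.
Temperature = (Left option - Right option) / 2
= (2 - (-14)) / 2
= 16 / 2
= 8

8


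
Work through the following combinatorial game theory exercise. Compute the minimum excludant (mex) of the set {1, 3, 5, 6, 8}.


Set = {1, 3, 5, 6, 8}
0 is NOT in the set. This is the mex.
mex = 0

0


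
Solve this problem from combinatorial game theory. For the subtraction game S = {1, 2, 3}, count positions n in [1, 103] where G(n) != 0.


Subtraction set S = {1, 2, 3}, so G(n) = n mod 4.
G(n) = 0 when n is a multiple of 4.
Multiples of 4 in [1, 103]: 25
N-positions (nonzero Grundy) = 103 - 25 = 78

78


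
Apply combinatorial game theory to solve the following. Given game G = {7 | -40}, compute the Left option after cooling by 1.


Original game: {7 | -40} (a switch {a | b} with a > b).
Cooling by t (for t below the temperature (a - b)/2 = 47/2) taxes each move by t: {a | b} cooled by t is {a - t | b + t}.
Cooling amount: t = 1
Cooled Left option: 7 - 1 = 6
Cooled Right option: -40 + 1 = -39
Cooled game: {6 | -39}
Left option = 6

6


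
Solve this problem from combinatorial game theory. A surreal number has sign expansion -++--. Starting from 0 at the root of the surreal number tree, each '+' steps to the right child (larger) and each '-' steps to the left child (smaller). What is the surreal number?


Sign expansion: -++--
Rule: track bounds (lo, hi), initially (-inf, +inf). On '+', the current value becomes lo and we move to the simplest number in (value, hi): value + 1 if hi = +inf, otherwise the midpoint (value + hi)/2. On '-', the current value becomes hi and we move to value - 1 if lo = -inf, otherwise the midpoint (lo + value)/2.
Start at 0.
Step 1: sign = -, move left. Bounds: (-inf, 0). Value = -1
Step 2: sign = +, move right. Bounds: (-1, 0). Value = -1/2
Step 3: sign = +, move right. Bounds: (-1/2, 0). Value = -1/4
Step 4: sign = -, move left. Bounds: (-1/2, -1/4). Value = -3/8
Step 5: sign = -, move left. Bounds: (-1/2, -3/8). Value = -7/16
The surreal number with sign expansion -++-- is -7/16.

-7/16


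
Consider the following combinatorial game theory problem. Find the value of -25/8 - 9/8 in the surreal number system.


x = -25/8, y = 9/8
Converting to common denominator: 8
x = -25/8, y = 9/8
x - y = -25/8 - 9/8 = -17/4

-17/4


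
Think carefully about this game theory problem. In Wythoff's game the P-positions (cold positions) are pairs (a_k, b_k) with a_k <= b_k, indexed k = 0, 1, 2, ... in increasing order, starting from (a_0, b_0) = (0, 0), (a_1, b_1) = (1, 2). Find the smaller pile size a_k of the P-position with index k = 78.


By Wythoff's theorem, a_k = floor(k * phi) and b_k = floor(k * phi^2) = a_k + k, where phi = (1 + sqrt(5))/2 is the golden ratio.
phi = (1 + sqrt(5))/2 = 1.618034
k = 78
k * phi = 78 * 1.618034 = 126.206651
a_78 = floor(k * phi) = 126

126


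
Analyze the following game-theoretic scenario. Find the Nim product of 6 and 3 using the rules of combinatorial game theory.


Nim multiplication is bilinear over XOR: (u XOR v) * w = (u*w) XOR (v*w).
So we split each operand into its bit components and XOR the pairwise Nim products.
6 = 2 + 4 (as XOR of powers of 2).
3 = 1 + 2 (as XOR of powers of 2).
Using the standard Nim-product table on single bits:
  2*2 = 3,   2*4 = 8,   2*8 = 12,
  4*4 = 6,   4*8 = 11,  8*8 = 13,
and  1*x = x (identity), k*l = l*k (commutative).
Pairwise Nim products:
  2 * 1 = 2
  2 * 2 = 3
  4 * 1 = 4
  4 * 2 = 8
XOR them: 2 XOR 3 XOR 4 XOR 8 = 13.
Result: 6 * 3 = 13 (in Nim).

13


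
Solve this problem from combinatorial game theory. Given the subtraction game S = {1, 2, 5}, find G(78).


The subtraction set is S = {1, 2, 5}.
G(k) = mex{ G(k - s) : s in S, s <= k }. We compute iteratively: G(0) = 0.
G(1) = mex({0}) = 1
G(2) = mex({0, 1}) = 2
G(3) = mex({1, 2}) = 0
G(4) = mex({0, 2}) = 1
G(5) = mex({0, 1}) = 2
G(6) = mex({1, 2}) = 0
G(7) = mex({0, 2}) = 1
Observe that G(3)..G(7) = 0, 1, 2, 0, 1 repeats G(0)..G(4) = 0, 1, 2, 0, 1.
For k >= max(S) = 5, G(k) is determined by the previous 5 values G(k-5)..G(k-1); a window of 5 consecutive values has recurred shifted by 3, so by induction G(k + 3) = G(k) for all k >= 0: the sequence is periodic from the start with period 3.
One period: G(0..2) = 0, 1, 2.
78 mod 3 = 0, so G(78) = G(0) = 0.

0


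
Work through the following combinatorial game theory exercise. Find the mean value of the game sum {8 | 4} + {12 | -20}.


G1 = {8 | 4}, G2 = {12 | -20}
Each is a switch {a | b} with numbers a > b; its mean value is (a + b)/2, and mean value is additive over game sums: m(G1 + G2) = m(G1) + m(G2).
Mean of G1 = (8 + (4))/2 = 12/2 = 6
Mean of G2 = (12 + (-20))/2 = -8/2 = -4
Mean of G1 + G2 = 6 + -4 = 2

2


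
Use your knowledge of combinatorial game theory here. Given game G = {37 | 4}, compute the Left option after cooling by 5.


Original game: {37 | 4} (a switch {a | b} with a > b).
Cooling by t (for t below the temperature (a - b)/2 = 33/2) taxes each move by t: {a | b} cooled by t is {a - t | b + t}.
Cooling amount: t = 5
Cooled Left option: 37 - 5 = 32
Cooled Right option: 4 + 5 = 9
Cooled game: {32 | 9}
Left option = 32

32


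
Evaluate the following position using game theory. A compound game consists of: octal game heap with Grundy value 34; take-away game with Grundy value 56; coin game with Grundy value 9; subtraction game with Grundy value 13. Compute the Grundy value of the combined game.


By the Sprague-Grundy theorem, the Grundy value of a sum of games is the XOR of individual Grundy values.
octal game heap: Grundy value = 34. Running XOR: 0 XOR 34 = 34
take-away game: Grundy value = 56. Running XOR: 34 XOR 56 = 26
coin game: Grundy value = 9. Running XOR: 26 XOR 9 = 19
subtraction game: Grundy value = 13. Running XOR: 19 XOR 13 = 30
The combined Grundy value is 30.

30


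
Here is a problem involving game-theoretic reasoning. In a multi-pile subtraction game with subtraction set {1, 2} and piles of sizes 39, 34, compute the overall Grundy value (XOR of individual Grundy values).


Subtraction set: {1, 2}
For this subtraction set, G(n) = n mod 3 (period = max + 1 = 3).
Pile 1 (size 39): G(39) = 39 mod 3 = 0
Pile 2 (size 34): G(34) = 34 mod 3 = 1
Total Grundy value = XOR of all: 0 XOR 1 = 1

1


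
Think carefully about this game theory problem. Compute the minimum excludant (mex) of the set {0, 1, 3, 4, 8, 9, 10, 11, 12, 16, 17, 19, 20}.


Set = {0, 1, 3, 4, 8, 9, 10, 11, 12, 16, 17, 19, 20}
0 is in the set.
1 is in the set.
2 is NOT in the set. This is the mex.
mex = 2

2


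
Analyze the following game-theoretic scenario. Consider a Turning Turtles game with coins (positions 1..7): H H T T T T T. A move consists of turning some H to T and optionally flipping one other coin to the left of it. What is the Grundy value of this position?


Coins: H H T T T T T
Key fact: a single head at position k behaves exactly like a Nim heap of size k (turning it to T and optionally flipping a coin at j < k corresponds to moving the heap from k to j, or to 0), and heads combine as a disjunctive sum (two heads at the same place would cancel, matching j XOR j = 0). So the Nim-value is the XOR of the 1-indexed positions of the heads.
Face-up positions (1-indexed): [1, 2]
XOR 0 with 1: 0 XOR 1 = 1
XOR 1 with 2: 1 XOR 2 = 3
Nim-value = 3

3


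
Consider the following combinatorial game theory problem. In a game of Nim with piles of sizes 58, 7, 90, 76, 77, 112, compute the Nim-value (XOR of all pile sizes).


We need the XOR (exclusive or) of all pile sizes.
After XOR-ing pile 1 (size 58): 0 XOR 58 = 58
After XOR-ing pile 2 (size 7): 58 XOR 7 = 61
After XOR-ing pile 3 (size 90): 61 XOR 90 = 103
After XOR-ing pile 4 (size 76): 103 XOR 76 = 43
After XOR-ing pile 5 (size 77): 43 XOR 77 = 102
After XOR-ing pile 6 (size 112): 102 XOR 112 = 22
The Nim-value of this position is 22.

22
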